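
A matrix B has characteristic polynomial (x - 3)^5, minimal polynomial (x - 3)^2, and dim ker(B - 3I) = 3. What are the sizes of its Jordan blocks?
Jordan blocks: (3, 2), (3, 2), (3, 1)

λ = 3: algebraic multiplicity 5 (exponent in χ_B), largest block size 2 (exponent in m_B), 3 blocks (geometric multiplicity). These force block sizes [2, 2, 1].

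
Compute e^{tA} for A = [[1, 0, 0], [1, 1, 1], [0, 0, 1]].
A has Jordan form J = [[1, 1, 0], [0, 1, 0], [0, 0, 1]] with A = PJP^{-1}, so e^{tA} = P e^{tJ} P^{-1}.

For a Jordan block J_k(λ), e^{tJ_k(λ)} = e^{λt} · (I + tN + t^2 N^2/2! + ... + t^{k-1} N^{k-1}/(k-1)!) where N is the nilpotent superdiagonal part.

Assembling the blocks and conjugating back gives the entries of e^{tA} as shown above.

e^{tA} = [[e^{t}, 0, 0], [t*e^{t}, e^{t}, t*e^{t}], [0, 0, e^{t}]]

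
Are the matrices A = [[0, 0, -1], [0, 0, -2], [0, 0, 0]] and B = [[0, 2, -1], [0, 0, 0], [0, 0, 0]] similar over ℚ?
Two matrices over a field are similar if and only if they have the same invariant factors.

Both A and B have characteristic polynomial x^3 and minimal polynomial x^2. Computing further, both have invariant factors x, x^2. Hence A and B are similar.

Yes.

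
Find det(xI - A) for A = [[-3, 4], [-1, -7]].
xI - A = [[x + 3, -4], [1, x + 7]].

Expanding det(xI - A) along the first row:
det(xI - A) = + (x + 3)·det([[x + 7]]) - (-4)·det([[1]]).

Evaluating gives χ_A(x) = x^2 + 10x + 25 = (x + 5)^2.

χ_A(x) = (x + 5)^2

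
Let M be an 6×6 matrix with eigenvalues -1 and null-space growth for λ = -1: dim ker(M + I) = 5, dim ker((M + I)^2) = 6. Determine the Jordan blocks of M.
Jordan blocks: (-1, 2), (-1, 1), (-1, 1), (-1, 1), (-1, 1)

λ = -1: successive nullity increments [5, 1] count blocks of size ≥ k; block sizes are [2, 1, 1, 1, 1].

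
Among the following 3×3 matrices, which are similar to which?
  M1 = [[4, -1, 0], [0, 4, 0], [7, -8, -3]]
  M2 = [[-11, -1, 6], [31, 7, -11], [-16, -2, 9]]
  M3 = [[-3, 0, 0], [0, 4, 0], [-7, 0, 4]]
2 classes: {M1, M2}, {M3}

Characteristic polynomials: χ_{M1} = (x - 4)^2(x + 3), χ_{M2} = (x - 4)^2(x + 3), χ_{M3} = (x - 4)^2(x + 3).

{M1, M2}: invariant factors (x - 4)^2(x + 3).

{M3}: invariant factors x - 4, (x - 4)(x + 3).

Matrices are similar if and only if their invariant-factor lists agree; the partition into similarity classes is {M1, M2}, {M3}.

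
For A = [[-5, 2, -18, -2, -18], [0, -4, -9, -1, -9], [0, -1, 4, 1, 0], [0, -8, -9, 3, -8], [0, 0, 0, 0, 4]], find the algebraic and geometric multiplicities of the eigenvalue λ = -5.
The characteristic polynomial is (x - 4)^3(x + 5)^2, so the factor x + 5 appears with exponent 2: the algebraic multiplicity is 2.

rank(A + 5I) = 3, so the eigenspace has dimension 5 - 3 = 2: the geometric multiplicity is 2.

algebraic multiplicity 2, geometric multiplicity 2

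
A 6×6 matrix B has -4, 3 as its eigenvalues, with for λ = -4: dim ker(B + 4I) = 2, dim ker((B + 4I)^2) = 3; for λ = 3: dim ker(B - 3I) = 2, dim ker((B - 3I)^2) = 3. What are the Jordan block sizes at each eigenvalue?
λ = -4: successive nullity increments [2, 1] count blocks of size ≥ k; block sizes are [2, 1].
λ = 3: successive nullity increments [2, 1] count blocks of size ≥ k; block sizes are [2, 1].

Jordan blocks: (-4, 2), (-4, 1), (3, 2), (3, 1)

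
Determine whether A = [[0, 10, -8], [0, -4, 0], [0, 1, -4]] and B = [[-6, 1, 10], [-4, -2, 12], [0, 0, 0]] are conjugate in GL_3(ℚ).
Yes.

Two matrices over a field are similar if and only if they have the same invariant factors.

Both A and B have characteristic polynomial x(x + 4)^2 and minimal polynomial x(x + 4)^2. Computing further, both have invariant factors x(x + 4)^2. Hence A and B are similar.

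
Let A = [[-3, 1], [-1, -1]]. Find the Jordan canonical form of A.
J = [[-2, 1], [0, -2]]

The characteristic polynomial is det(xI - A) = (x + 2)^2, so the eigenvalues are -2 (algebraic multiplicity 2).

For λ = -2: rank(A + 2I) = 1, rank((A + 2I)^2) = 0. The eigenspace has dimension 2 - 1 = 1, so there is 1 Jordan block; the rank sequence gives block sizes [2].

Assembling the blocks gives the Jordan form J above.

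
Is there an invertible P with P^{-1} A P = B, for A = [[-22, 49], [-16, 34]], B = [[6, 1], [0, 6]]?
Yes.

Two matrices over a field are similar if and only if they have the same invariant factors.

Both A and B have characteristic polynomial (x - 6)^2 and minimal polynomial (x - 6)^2. Computing further, both have invariant factors (x - 6)^2. Hence A and B are similar.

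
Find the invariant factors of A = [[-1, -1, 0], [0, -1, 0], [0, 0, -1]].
x + 1, (x + 1)^2

The Jordan structure of A has elementary divisors (x + 1)^2, (x + 1). Arranging the block sizes at each eigenvalue in decreasing order and taking row products gives the invariant factors.

Invariant factors (smallest first, each dividing the next): x + 1, (x + 1)^2.

Check: the last factor (x + 1)^2 is the minimal polynomial, and the product (x + 1)^3 is the characteristic polynomial.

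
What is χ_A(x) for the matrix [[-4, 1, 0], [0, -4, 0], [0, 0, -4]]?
xI - A = [[x + 4, -1, 0], [0, x + 4, 0], [0, 0, x + 4]].

Expanding det(xI - A) along the first row:
det(xI - A) = + (x + 4)·det([[x + 4, 0], [0, x + 4]]) - (-1)·det([[0, 0], [0, x + 4]]) + (0)·det([[0, x + 4], [0, 0]]).

Evaluating gives χ_A(x) = x^3 + 12x^2 + 48x + 64 = (x + 4)^3.

χ_A(x) = (x + 4)^3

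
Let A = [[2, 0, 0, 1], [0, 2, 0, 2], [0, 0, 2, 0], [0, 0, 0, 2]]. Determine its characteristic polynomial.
xI - A = [[x - 2, 0, 0, -1], [0, x - 2, 0, -2], [0, 0, x - 2, 0], [0, 0, 0, x - 2]].

Expanding det(xI - A) along the first row:
det(xI - A) = + (x - 2)·det([[x - 2, 0, -2], [0, x - 2, 0], [0, 0, x - 2]]) - (0)·det([[0, 0, -2], [0, x - 2, 0], [0, 0, x - 2]]) + (0)·det([[0, x - 2, -2], [0, 0, 0], [0, 0, x - 2]]) - (-1)·det([[0, x - 2, 0], [0, 0, x - 2], [0, 0, 0]]).

Evaluating gives χ_A(x) = x^4 - 8x^3 + 24x^2 - 32x + 16 = (x - 2)^4.

χ_A(x) = (x - 2)^4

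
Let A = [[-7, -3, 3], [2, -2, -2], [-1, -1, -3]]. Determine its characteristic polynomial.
χ_A(x) = (x + 4)^3

xI - A = [[x + 7, 3, -3], [-2, x + 2, 2], [1, 1, x + 3]].

Expanding det(xI - A) along the first row:
det(xI - A) = + (x + 7)·det([[x + 2, 2], [1, x + 3]]) - (3)·det([[-2, 2], [1, x + 3]]) + (-3)·det([[-2, x + 2], [1, 1]]).

Evaluating gives χ_A(x) = x^3 + 12x^2 + 48x + 64 = (x + 4)^3.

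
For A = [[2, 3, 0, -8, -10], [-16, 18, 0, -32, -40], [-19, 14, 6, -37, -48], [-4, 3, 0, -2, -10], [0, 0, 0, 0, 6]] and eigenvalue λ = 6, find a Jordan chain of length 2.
v_1 = [[2, 3, 0, 0, 0]]^T, v_2 = [[1, 4, 4, 1, 0]]^T

We seek v_1 ∈ ker((A - 6I)^2) \ ker(A - 6I), then set v_{i+1} = (A - 6I) v_i.

One such chain is v_1 = [[2, 3, 0, 0, 0]]^T, v_2 = [[1, 4, 4, 1, 0]]^T. Check: (A - 6I) v_2 = [[0, 0, 0, 0, 0]]^T = 0.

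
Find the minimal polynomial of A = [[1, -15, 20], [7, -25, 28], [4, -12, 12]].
The characteristic polynomial factors as (x + 4)^3. The minimal polynomial is ∏(x - λ)^{k_λ} where k_λ is the size of the largest Jordan block at λ.

For λ = -4: rank(A + 4I) = 1, and the largest Jordan block has size 2 (the smallest k with rank((A + 4I)^k) = rank((A + 4I)^(k+1))).

So m_A(x) = (x + 4)^2.

m_A(x) = (x + 4)^2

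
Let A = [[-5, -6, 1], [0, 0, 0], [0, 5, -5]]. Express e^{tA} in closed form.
e^{tA} = [[e^{-5*t}, (-t - e^{5*t} + 1)*e^{-5*t}, t*e^{-5*t}], [0, 1, 0], [0, 1 - e^{-5*t}, e^{-5*t}]]

A has Jordan form J = [[-5, 1, 0], [0, -5, 0], [0, 0, 0]] with A = PJP^{-1}, so e^{tA} = P e^{tJ} P^{-1}.

For a Jordan block J_k(λ), e^{tJ_k(λ)} = e^{λt} · (I + tN + t^2 N^2/2! + ... + t^{k-1} N^{k-1}/(k-1)!) where N is the nilpotent superdiagonal part.

Assembling the blocks and conjugating back gives the entries of e^{tA} as shown above.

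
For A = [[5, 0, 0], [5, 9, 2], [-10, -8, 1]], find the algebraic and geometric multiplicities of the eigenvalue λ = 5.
The characteristic polynomial is (x - 5)^3, so the factor x - 5 appears with exponent 3: the algebraic multiplicity is 3.

rank(A - 5I) = 1, so the eigenspace has dimension 3 - 1 = 2: the geometric multiplicity is 2.

Since 2 < 3, A is not diagonalizable.

algebraic multiplicity 3, geometric multiplicity 2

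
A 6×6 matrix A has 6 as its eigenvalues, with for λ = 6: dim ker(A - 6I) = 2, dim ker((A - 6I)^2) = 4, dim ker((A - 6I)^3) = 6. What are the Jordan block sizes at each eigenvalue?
Jordan blocks: (6, 3), (6, 3)

λ = 6: successive nullity increments [2, 2, 2] count blocks of size ≥ k; block sizes are [3, 3].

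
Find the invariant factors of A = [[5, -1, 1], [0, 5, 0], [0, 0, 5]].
x - 5, (x - 5)^2

The Jordan structure of A has elementary divisors (x - 5)^2, (x - 5). Arranging the block sizes at each eigenvalue in decreasing order and taking row products gives the invariant factors.

Invariant factors (smallest first, each dividing the next): x - 5, (x - 5)^2.

Check: the last factor (x - 5)^2 is the minimal polynomial, and the product (x - 5)^3 is the characteristic polynomial.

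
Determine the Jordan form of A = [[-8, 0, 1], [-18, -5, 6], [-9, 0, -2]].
The characteristic polynomial is det(xI - A) = (x + 5)^3, so the eigenvalues are -5 (algebraic multiplicity 3).

For λ = -5: rank(A + 5I) = 1, rank((A + 5I)^2) = 0. The eigenspace has dimension 3 - 1 = 2, so there are 2 Jordan blocks; the rank sequence gives block sizes [2, 1].

Assembling the blocks gives the Jordan form J above.

J = [[-5, 1, 0], [0, -5, 0], [0, 0, -5]]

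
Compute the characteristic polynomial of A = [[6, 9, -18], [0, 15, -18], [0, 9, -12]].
xI - A = [[x - 6, -9, 18], [0, x - 15, 18], [0, -9, x + 12]].

Expanding det(xI - A) along the first row:
det(xI - A) = + (x - 6)·det([[x - 15, 18], [-9, x + 12]]) - (-9)·det([[0, 18], [0, x + 12]]) + (18)·det([[0, x - 15], [0, -9]]).

Evaluating gives χ_A(x) = x^3 - 9x^2 + 108 = (x - 6)^2(x + 3).

χ_A(x) = (x - 6)^2(x + 3)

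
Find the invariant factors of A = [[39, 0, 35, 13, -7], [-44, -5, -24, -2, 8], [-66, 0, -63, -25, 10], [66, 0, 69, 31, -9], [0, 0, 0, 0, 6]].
The Jordan structure of A has elementary divisors (x + 5), (x + 5), (x - 6)^3. Arranging the block sizes at each eigenvalue in decreasing order and taking row products gives the invariant factors.

Invariant factors (smallest first, each dividing the next): x + 5, (x - 6)^3(x + 5).

Check: the last factor (x - 6)^3(x + 5) is the minimal polynomial, and the product (x - 6)^3(x + 5)^2 is the characteristic polynomial.

x + 5, (x - 6)^3(x + 5)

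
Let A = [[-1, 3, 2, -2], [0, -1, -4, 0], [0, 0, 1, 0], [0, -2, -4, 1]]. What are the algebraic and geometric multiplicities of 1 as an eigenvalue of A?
The characteristic polynomial is (x - 1)^2(x + 1)^2, so the factor x - 1 appears with exponent 2: the algebraic multiplicity is 2.

rank(A - I) = 2, so the eigenspace has dimension 4 - 2 = 2: the geometric multiplicity is 2.

algebraic multiplicity 2, geometric multiplicity 2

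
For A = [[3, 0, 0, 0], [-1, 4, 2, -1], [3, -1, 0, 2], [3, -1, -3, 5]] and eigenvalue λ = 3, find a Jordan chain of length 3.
v_1 = [[1, 0, 1, 0]]^T, v_2 = [[0, 1, 0, 0]]^T, v_3 = [[0, 1, -1, -1]]^T

We seek v_1 ∈ ker((A - 3I)^3) \ ker((A - 3I)^2), then set v_{i+1} = (A - 3I) v_i.

One such chain is v_1 = [[1, 0, 1, 0]]^T, v_2 = [[0, 1, 0, 0]]^T, v_3 = [[0, 1, -1, -1]]^T. Check: (A - 3I) v_3 = [[0, 0, 0, 0]]^T = 0.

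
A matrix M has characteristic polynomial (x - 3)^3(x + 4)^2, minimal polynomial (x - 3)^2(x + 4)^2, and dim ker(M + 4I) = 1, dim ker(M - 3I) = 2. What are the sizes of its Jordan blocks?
Jordan blocks: (-4, 2), (3, 2), (3, 1)

λ = -4: algebraic multiplicity 2 (exponent in χ_M), largest block size 2 (exponent in m_M), 1 block (geometric multiplicity). This forces block sizes [2].
λ = 3: algebraic multiplicity 3 (exponent in χ_M), largest block size 2 (exponent in m_M), 2 blocks (geometric multiplicity). These force block sizes [2, 1].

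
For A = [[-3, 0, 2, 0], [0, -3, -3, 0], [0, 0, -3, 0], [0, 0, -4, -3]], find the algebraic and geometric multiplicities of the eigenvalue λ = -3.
algebraic multiplicity 4, geometric multiplicity 3

The characteristic polynomial is (x + 3)^4, so the factor x + 3 appears with exponent 4: the algebraic multiplicity is 4.

rank(A + 3I) = 1, so the eigenspace has dimension 4 - 1 = 3: the geometric multiplicity is 3.

Since 3 < 4, A is not diagonalizable.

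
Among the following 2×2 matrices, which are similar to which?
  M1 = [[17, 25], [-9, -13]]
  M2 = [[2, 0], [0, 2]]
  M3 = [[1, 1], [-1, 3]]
2 classes: {M1, M3}, {M2}

Characteristic polynomials: χ_{M1} = (x - 2)^2, χ_{M2} = (x - 2)^2, χ_{M3} = (x - 2)^2.

{M1, M3}: invariant factors (x - 2)^2.

{M2}: invariant factors x - 2, x - 2.

Matrices are similar if and only if their invariant-factor lists agree; the partition into similarity classes is {M1, M3}, {M2}.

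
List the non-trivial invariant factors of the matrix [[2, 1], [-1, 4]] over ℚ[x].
(x - 3)^2

The Jordan structure of A has elementary divisors (x - 3)^2. Arranging the block sizes at each eigenvalue in decreasing order and taking row products gives the invariant factors.

Invariant factors (smallest first, each dividing the next): (x - 3)^2.

Check: the last factor (x - 3)^2 is the minimal polynomial, and the product (x - 3)^2 is the characteristic polynomial.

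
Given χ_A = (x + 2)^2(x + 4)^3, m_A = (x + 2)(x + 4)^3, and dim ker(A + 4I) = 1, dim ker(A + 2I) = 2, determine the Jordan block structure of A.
λ = -4: algebraic multiplicity 3 (exponent in χ_A), largest block size 3 (exponent in m_A), 1 block (geometric multiplicity). This forces block sizes [3].
λ = -2: algebraic multiplicity 2 (exponent in χ_A), largest block size 1 (exponent in m_A), 2 blocks (geometric multiplicity). These force block sizes [1, 1].

Jordan blocks: (-4, 3), (-2, 1), (-2, 1)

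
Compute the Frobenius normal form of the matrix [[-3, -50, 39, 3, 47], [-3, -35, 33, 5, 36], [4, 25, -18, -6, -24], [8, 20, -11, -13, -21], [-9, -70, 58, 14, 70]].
R = [[0, 0, 0, 0, 30], [1, 0, 0, 0, 11], [0, 1, 0, 0, -4], [0, 0, 1, 0, 5], [0, 0, 0, 1, 1]]

The invariant factors of A (the non-unit diagonal entries of the Smith normal form of xI - A over ℚ[x]) are (x - 3)(x + 2)(x^3 + x + 5), each dividing the next. The characteristic polynomial is their product, (x - 3)(x + 2)(x^3 + x + 5).

The rational canonical form is the block-diagonal matrix of companion matrices C(f_i):
R = [[0, 0, 0, 0, 30], [1, 0, 0, 0, 11], [0, 1, 0, 0, -4], [0, 0, 1, 0, 5], [0, 0, 0, 1, 1]].

Note the characteristic polynomial does not split into linear factors over ℚ, so A has no Jordan form over ℚ; the rational canonical form exists over any field.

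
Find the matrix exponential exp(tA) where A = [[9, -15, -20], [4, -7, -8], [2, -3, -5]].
e^{tA} = [[(10*t + 1)*e^{-t}, -15*t*e^{-t}, -20*t*e^{-t}], [4*t*e^{-t}, (1 - 6*t)*e^{-t}, -8*t*e^{-t}], [2*t*e^{-t}, -3*t*e^{-t}, (1 - 4*t)*e^{-t}]]

A has Jordan form J = [[-1, 1, 0], [0, -1, 0], [0, 0, -1]] with A = PJP^{-1}, so e^{tA} = P e^{tJ} P^{-1}.

For a Jordan block J_k(λ), e^{tJ_k(λ)} = e^{λt} · (I + tN + t^2 N^2/2! + ... + t^{k-1} N^{k-1}/(k-1)!) where N is the nilpotent superdiagonal part.

Assembling the blocks and conjugating back gives the entries of e^{tA} as shown above.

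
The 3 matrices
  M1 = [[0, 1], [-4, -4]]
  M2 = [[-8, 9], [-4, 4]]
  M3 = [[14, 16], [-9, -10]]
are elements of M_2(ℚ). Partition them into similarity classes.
2 classes: {M1, M2}, {M3}

Characteristic polynomials: χ_{M1} = (x + 2)^2, χ_{M2} = (x + 2)^2, χ_{M3} = (x - 2)^2.

{M1, M2}: invariant factors (x + 2)^2.

{M3}: invariant factors (x - 2)^2.

Matrices are similar if and only if their invariant-factor lists agree; the partition into similarity classes is {M1, M2}, {M3}.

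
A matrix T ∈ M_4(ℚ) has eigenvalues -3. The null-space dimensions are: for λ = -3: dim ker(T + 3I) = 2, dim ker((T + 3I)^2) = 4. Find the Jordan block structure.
λ = -3: successive nullity increments [2, 2] count blocks of size ≥ k; block sizes are [2, 2].

Jordan blocks: (-3, 2), (-3, 2)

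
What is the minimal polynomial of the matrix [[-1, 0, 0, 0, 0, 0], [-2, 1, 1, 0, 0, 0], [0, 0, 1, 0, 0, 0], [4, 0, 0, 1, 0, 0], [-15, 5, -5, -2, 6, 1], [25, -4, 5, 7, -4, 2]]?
The characteristic polynomial factors as (x - 4)^2(x - 1)^3(x + 1). The minimal polynomial is ∏(x - λ)^{k_λ} where k_λ is the size of the largest Jordan block at λ.

For λ = -1: rank(A + I) = 5, and the largest Jordan block has size 1 (the smallest k with rank((A + I)^k) = rank((A + I)^(k+1))).
For λ = 1: rank(A - I) = 4, and the largest Jordan block has size 2 (the smallest k with rank((A - I)^k) = rank((A - I)^(k+1))).
For λ = 4: rank(A - 4I) = 5, and the largest Jordan block has size 2 (the smallest k with rank((A - 4I)^k) = rank((A - 4I)^(k+1))).

So m_A(x) = (x - 4)^2(x - 1)^2(x + 1).

m_A(x) = (x - 4)^2(x - 1)^2(x + 1)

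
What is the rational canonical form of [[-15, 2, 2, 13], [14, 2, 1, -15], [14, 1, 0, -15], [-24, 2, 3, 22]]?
R = [[0, 0, 0, 25], [1, 0, 0, -35], [0, 1, 0, -14], [0, 0, 1, 9]]

The invariant factors of A (the non-unit diagonal entries of the Smith normal form of xI - A over ℚ[x]) are (x - 5)^2(x^2 + x - 1), each dividing the next. The characteristic polynomial is their product, (x - 5)^2(x^2 + x - 1).

The rational canonical form is the block-diagonal matrix of companion matrices C(f_i):
R = [[0, 0, 0, 25], [1, 0, 0, -35], [0, 1, 0, -14], [0, 0, 1, 9]].

Note the characteristic polynomial does not split into linear factors over ℚ, so A has no Jordan form over ℚ; the rational canonical form exists over any field.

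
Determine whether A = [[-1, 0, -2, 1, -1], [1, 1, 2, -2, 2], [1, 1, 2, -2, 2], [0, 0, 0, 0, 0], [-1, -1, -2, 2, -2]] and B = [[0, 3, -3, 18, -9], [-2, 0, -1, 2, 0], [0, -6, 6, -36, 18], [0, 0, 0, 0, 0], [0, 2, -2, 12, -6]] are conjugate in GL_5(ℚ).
Yes.

Two matrices over a field are similar if and only if they have the same invariant factors.

Both A and B have characteristic polynomial x^5 and minimal polynomial x^3. Computing further, both have invariant factors x, x, x^3. Hence A and B are similar.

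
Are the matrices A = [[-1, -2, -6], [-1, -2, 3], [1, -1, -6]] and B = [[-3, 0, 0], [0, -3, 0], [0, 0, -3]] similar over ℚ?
No.

Both have characteristic polynomial (x + 3)^3, but the minimal polynomial of A is (x + 3)^2 while the minimal polynomial of B is x + 3. The minimal polynomial is a similarity invariant, so A and B are not similar.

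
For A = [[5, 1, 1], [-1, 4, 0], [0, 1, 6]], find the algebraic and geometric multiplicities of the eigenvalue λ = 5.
The characteristic polynomial is (x - 5)^3, so the factor x - 5 appears with exponent 3: the algebraic multiplicity is 3.

rank(A - 5I) = 2, so the eigenspace has dimension 3 - 2 = 1: the geometric multiplicity is 1.

Since 1 < 3, A is not diagonalizable.

algebraic multiplicity 3, geometric multiplicity 1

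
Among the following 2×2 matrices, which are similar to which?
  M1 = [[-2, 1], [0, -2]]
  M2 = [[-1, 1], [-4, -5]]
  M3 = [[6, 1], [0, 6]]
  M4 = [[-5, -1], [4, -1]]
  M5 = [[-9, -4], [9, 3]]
Characteristic polynomials: χ_{M1} = (x + 2)^2, χ_{M2} = (x + 3)^2, χ_{M3} = (x - 6)^2, χ_{M4} = (x + 3)^2, χ_{M5} = (x + 3)^2.

{M1}: invariant factors (x + 2)^2.

{M2, M4, M5}: invariant factors (x + 3)^2.

{M3}: invariant factors (x - 6)^2.

Matrices are similar if and only if their invariant-factor lists agree; the partition into similarity classes is {M1}, {M2, M4, M5}, {M3}.

3 classes: {M1}, {M2, M4, M5}, {M3}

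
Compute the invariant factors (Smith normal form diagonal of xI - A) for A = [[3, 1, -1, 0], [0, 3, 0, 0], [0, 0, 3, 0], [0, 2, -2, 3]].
x - 3, x - 3, (x - 3)^2

The Jordan structure of A has elementary divisors (x - 3)^2, (x - 3), (x - 3). Arranging the block sizes at each eigenvalue in decreasing order and taking row products gives the invariant factors.

Invariant factors (smallest first, each dividing the next): x - 3, x - 3, (x - 3)^2.

Check: the last factor (x - 3)^2 is the minimal polynomial, and the product (x - 3)^4 is the characteristic polynomial.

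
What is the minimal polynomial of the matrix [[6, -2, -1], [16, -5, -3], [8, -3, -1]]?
m_A(x) = x^3

The characteristic polynomial factors as x^3. The minimal polynomial is ∏(x - λ)^{k_λ} where k_λ is the size of the largest Jordan block at λ.

For λ = 0: rank(A) = 2, and the largest Jordan block has size 3 (the smallest k with rank(A^k) = rank(A^(k+1))).

So m_A(x) = x^3.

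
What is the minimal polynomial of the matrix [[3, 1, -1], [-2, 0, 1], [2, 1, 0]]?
m_A(x) = (x - 1)^2

The characteristic polynomial factors as (x - 1)^3. The minimal polynomial is ∏(x - λ)^{k_λ} where k_λ is the size of the largest Jordan block at λ.

For λ = 1: rank(A - I) = 1, and the largest Jordan block has size 2 (the smallest k with rank((A - I)^k) = rank((A - I)^(k+1))).

So m_A(x) = (x - 1)^2.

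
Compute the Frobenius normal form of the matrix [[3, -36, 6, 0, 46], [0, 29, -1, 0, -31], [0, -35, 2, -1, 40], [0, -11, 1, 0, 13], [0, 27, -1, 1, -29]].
The invariant factors of A (the non-unit diagonal entries of the Smith normal form of xI - A over ℚ[x]) are x - 3, (x - 3)(x + 3)(x^2 - 2x - 2), each dividing the next. The characteristic polynomial is their product, (x - 3)^2(x + 3)(x^2 - 2x - 2).

The rational canonical form is the block-diagonal matrix of companion matrices C(f_i):
R = [[3, 0, 0, 0, 0], [0, 0, 0, 0, -18], [0, 1, 0, 0, -18], [0, 0, 1, 0, 11], [0, 0, 0, 1, 2]].

Note the characteristic polynomial does not split into linear factors over ℚ, so A has no Jordan form over ℚ; the rational canonical form exists over any field.

R = [[3, 0, 0, 0, 0], [0, 0, 0, 0, -18], [0, 1, 0, 0, -18], [0, 0, 1, 0, 11], [0, 0, 0, 1, 2]]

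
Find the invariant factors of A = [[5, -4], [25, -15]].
(x + 5)^2

The Jordan structure of A has elementary divisors (x + 5)^2. Arranging the block sizes at each eigenvalue in decreasing order and taking row products gives the invariant factors.

Invariant factors (smallest first, each dividing the next): (x + 5)^2.

Check: the last factor (x + 5)^2 is the minimal polynomial, and the product (x + 5)^2 is the characteristic polynomial.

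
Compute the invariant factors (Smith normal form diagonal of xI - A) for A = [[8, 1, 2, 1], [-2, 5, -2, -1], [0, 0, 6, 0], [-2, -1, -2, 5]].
x - 6, x - 6, (x - 6)^2

The Jordan structure of A has elementary divisors (x - 6)^2, (x - 6), (x - 6). Arranging the block sizes at each eigenvalue in decreasing order and taking row products gives the invariant factors.

Invariant factors (smallest first, each dividing the next): x - 6, x - 6, (x - 6)^2.

Check: the last factor (x - 6)^2 is the minimal polynomial, and the product (x - 6)^4 is the characteristic polynomial.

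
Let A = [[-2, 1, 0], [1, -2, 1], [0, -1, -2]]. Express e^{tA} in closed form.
e^{tA} = [[(t^2 + 2)*e^{-2*t}/2, t*e^{-2*t}, t^2*e^{-2*t}/2], [t*e^{-2*t}, e^{-2*t}, t*e^{-2*t}], [-t^2*e^{-2*t}/2, -t*e^{-2*t}, (2 - t^2)*e^{-2*t}/2]]

A has Jordan form J = [[-2, 1, 0], [0, -2, 1], [0, 0, -2]] with A = PJP^{-1}, so e^{tA} = P e^{tJ} P^{-1}.

For a Jordan block J_k(λ), e^{tJ_k(λ)} = e^{λt} · (I + tN + t^2 N^2/2! + ... + t^{k-1} N^{k-1}/(k-1)!) where N is the nilpotent superdiagonal part.

Assembling the blocks and conjugating back gives the entries of e^{tA} as shown above.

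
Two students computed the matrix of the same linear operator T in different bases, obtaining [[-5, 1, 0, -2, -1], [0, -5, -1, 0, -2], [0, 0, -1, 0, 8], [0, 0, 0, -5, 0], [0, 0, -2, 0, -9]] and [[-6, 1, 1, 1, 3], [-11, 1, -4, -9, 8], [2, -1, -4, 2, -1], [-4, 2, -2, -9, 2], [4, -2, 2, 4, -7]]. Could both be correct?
Yes.

Two matrices over a field are similar if and only if they have the same invariant factors.

Both A and B have characteristic polynomial (x + 5)^5 and minimal polynomial (x + 5)^3. Computing further, both have invariant factors x + 5, x + 5, (x + 5)^3. Hence A and B are similar.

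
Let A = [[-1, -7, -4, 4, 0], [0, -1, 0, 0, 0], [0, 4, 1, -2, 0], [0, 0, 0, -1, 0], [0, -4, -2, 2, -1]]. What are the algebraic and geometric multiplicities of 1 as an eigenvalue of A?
algebraic multiplicity 1, geometric multiplicity 1

The characteristic polynomial is (x - 1)(x + 1)^4, so the factor x - 1 appears with exponent 1: the algebraic multiplicity is 1.

rank(A - I) = 4, so the eigenspace has dimension 5 - 4 = 1: the geometric multiplicity is 1.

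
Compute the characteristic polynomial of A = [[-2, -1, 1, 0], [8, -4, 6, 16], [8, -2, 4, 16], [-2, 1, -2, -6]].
χ_A(x) = (x + 2)^4

xI - A = [[x + 2, 1, -1, 0], [-8, x + 4, -6, -16], [-8, 2, x - 4, -16], [2, -1, 2, x + 6]].

Expanding det(xI - A) along the first row:
det(xI - A) = + (x + 2)·det([[x + 4, -6, -16], [2, x - 4, -16], [-1, 2, x + 6]]) - (1)·det([[-8, -6, -16], [-8, x - 4, -16], [2, 2, x + 6]]) + (-1)·det([[-8, x + 4, -16], [-8, 2, -16], [2, -1, x + 6]]) - (0)·det([[-8, x + 4, -6], [-8, 2, x - 4], [2, -1, 2]]).

Evaluating gives χ_A(x) = x^4 + 8x^3 + 24x^2 + 32x + 16 = (x + 2)^4.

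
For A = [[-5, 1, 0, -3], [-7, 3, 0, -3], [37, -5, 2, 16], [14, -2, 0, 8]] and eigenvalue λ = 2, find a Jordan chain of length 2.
We seek v_1 ∈ ker((A - 2I)^2) \ ker(A - 2I), then set v_{i+1} = (A - 2I) v_i.

One such chain is v_1 = [[-1, 0, 4, 2]]^T, v_2 = [[1, 1, -5, -2]]^T. Check: (A - 2I) v_2 = [[0, 0, 0, 0]]^T = 0.

v_1 = [[-1, 0, 4, 2]]^T, v_2 = [[1, 1, -5, -2]]^T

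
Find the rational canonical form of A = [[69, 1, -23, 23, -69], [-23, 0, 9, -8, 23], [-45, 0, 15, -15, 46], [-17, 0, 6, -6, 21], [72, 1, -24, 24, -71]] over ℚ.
R = [[0, 0, 0, 0, 16], [1, 0, 0, 0, 8], [0, 1, 0, 0, -23], [0, 0, 1, 0, -7], [0, 0, 0, 1, 7]]

The invariant factors of A (the non-unit diagonal entries of the Smith normal form of xI - A over ℚ[x]) are (x - 4)^2(x - 1)(x + 1)^2, each dividing the next. The characteristic polynomial is their product, (x - 4)^2(x - 1)(x + 1)^2.

The rational canonical form is the block-diagonal matrix of companion matrices C(f_i):
R = [[0, 0, 0, 0, 16], [1, 0, 0, 0, 8], [0, 1, 0, 0, -23], [0, 0, 1, 0, -7], [0, 0, 0, 1, 7]].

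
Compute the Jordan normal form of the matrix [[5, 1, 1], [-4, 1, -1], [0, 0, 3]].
J = [[3, 1, 0], [0, 3, 1], [0, 0, 3]]

The characteristic polynomial is det(xI - A) = (x - 3)^3, so the eigenvalues are 3 (algebraic multiplicity 3).

For λ = 3: rank(A - 3I) = 2, rank((A - 3I)^2) = 1, rank((A - 3I)^3) = 0. The eigenspace has dimension 3 - 2 = 1, so there is 1 Jordan block; the rank sequence gives block sizes [3].

Assembling the blocks gives the Jordan form J above.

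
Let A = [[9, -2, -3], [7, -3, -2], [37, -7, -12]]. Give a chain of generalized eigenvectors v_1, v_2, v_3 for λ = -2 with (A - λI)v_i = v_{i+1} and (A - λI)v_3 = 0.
v_1 = [[0, 2, -1]]^T, v_2 = [[-1, 0, -4]]^T, v_3 = [[1, 1, 3]]^T

We seek v_1 ∈ ker((A + 2I)^3) \ ker((A + 2I)^2), then set v_{i+1} = (A + 2I) v_i.

One such chain is v_1 = [[0, 2, -1]]^T, v_2 = [[-1, 0, -4]]^T, v_3 = [[1, 1, 3]]^T. Check: (A + 2I) v_3 = [[0, 0, 0]]^T = 0.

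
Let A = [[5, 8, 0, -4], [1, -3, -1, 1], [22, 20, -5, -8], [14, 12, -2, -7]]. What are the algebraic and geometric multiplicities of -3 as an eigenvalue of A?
The characteristic polynomial is (x + 1)(x + 3)^3, so the factor x + 3 appears with exponent 3: the algebraic multiplicity is 3.

rank(A + 3I) = 2, so the eigenspace has dimension 4 - 2 = 2: the geometric multiplicity is 2.

Since 2 < 3, A is not diagonalizable.

algebraic multiplicity 3, geometric multiplicity 2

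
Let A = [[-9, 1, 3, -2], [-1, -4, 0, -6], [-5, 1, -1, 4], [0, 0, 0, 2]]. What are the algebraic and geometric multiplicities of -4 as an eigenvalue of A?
algebraic multiplicity 1, geometric multiplicity 1

The characteristic polynomial is (x - 2)(x + 4)(x + 5)^2, so the factor x + 4 appears with exponent 1: the algebraic multiplicity is 1.

rank(A + 4I) = 3, so the eigenspace has dimension 4 - 3 = 1: the geometric multiplicity is 1.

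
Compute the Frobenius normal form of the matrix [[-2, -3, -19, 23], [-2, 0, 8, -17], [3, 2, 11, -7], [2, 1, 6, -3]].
R = [[0, 5, 0, 0], [1, 3, 0, 0], [0, 0, 0, 5], [0, 0, 1, 3]]

The invariant factors of A (the non-unit diagonal entries of the Smith normal form of xI - A over ℚ[x]) are x^2 - 3x - 5, x^2 - 3x - 5, each dividing the next. The characteristic polynomial is their product, (x^2 - 3x - 5)^2.

The rational canonical form is the block-diagonal matrix of companion matrices C(f_i):
R = [[0, 5, 0, 0], [1, 3, 0, 0], [0, 0, 0, 5], [0, 0, 1, 3]].

Note the characteristic polynomial does not split into linear factors over ℚ, so A has no Jordan form over ℚ; the rational canonical form exists over any field.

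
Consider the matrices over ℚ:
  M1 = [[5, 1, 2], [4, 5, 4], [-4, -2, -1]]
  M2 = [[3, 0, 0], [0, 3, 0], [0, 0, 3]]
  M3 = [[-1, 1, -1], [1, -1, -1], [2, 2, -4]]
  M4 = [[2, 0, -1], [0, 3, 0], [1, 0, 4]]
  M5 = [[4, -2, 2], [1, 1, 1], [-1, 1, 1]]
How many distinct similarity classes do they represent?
Characteristic polynomials: χ_{M1} = (x - 3)^3, χ_{M2} = (x - 3)^3, χ_{M3} = (x + 2)^3, χ_{M4} = (x - 3)^3, χ_{M5} = (x - 2)^3.

{M1, M4}: invariant factors x - 3, (x - 3)^2.

{M2}: invariant factors x - 3, x - 3, x - 3.

{M3}: invariant factors x + 2, (x + 2)^2.

{M5}: invariant factors x - 2, (x - 2)^2.

Matrices are similar if and only if their invariant-factor lists agree; the partition into similarity classes is {M1, M4}, {M2}, {M3}, {M5}.

4 classes: {M1, M4}, {M2}, {M3}, {M5}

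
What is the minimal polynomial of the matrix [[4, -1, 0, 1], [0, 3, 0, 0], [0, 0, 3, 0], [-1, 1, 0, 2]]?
The characteristic polynomial factors as (x - 3)^4. The minimal polynomial is ∏(x - λ)^{k_λ} where k_λ is the size of the largest Jordan block at λ.

For λ = 3: rank(A - 3I) = 1, and the largest Jordan block has size 2 (the smallest k with rank((A - 3I)^k) = rank((A - 3I)^(k+1))).

So m_A(x) = (x - 3)^2.

m_A(x) = (x - 3)^2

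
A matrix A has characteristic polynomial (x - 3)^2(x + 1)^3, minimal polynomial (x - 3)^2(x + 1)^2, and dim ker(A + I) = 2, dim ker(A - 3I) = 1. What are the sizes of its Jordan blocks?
λ = -1: algebraic multiplicity 3 (exponent in χ_A), largest block size 2 (exponent in m_A), 2 blocks (geometric multiplicity). These force block sizes [2, 1].
λ = 3: algebraic multiplicity 2 (exponent in χ_A), largest block size 2 (exponent in m_A), 1 block (geometric multiplicity). This forces block sizes [2].

Jordan blocks: (-1, 2), (-1, 1), (3, 2)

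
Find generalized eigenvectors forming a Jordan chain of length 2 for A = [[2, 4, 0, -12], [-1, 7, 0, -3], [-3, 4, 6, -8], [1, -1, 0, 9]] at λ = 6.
v_1 = [[3, 1, 3, -1]]^T, v_2 = [[4, 1, 3, -1]]^T

We seek v_1 ∈ ker((A - 6I)^2) \ ker(A - 6I), then set v_{i+1} = (A - 6I) v_i.

One such chain is v_1 = [[3, 1, 3, -1]]^T, v_2 = [[4, 1, 3, -1]]^T. Check: (A - 6I) v_2 = [[0, 0, 0, 0]]^T = 0.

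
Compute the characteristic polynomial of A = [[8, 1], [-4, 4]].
xI - A = [[x - 8, -1], [4, x - 4]].

Expanding det(xI - A) along the first row:
det(xI - A) = + (x - 8)·det([[x - 4]]) - (-1)·det([[4]]).

Evaluating gives χ_A(x) = x^2 - 12x + 36 = (x - 6)^2.

χ_A(x) = (x - 6)^2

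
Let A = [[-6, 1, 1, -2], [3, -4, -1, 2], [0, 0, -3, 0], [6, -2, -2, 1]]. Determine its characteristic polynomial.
χ_A(x) = (x + 3)^4

xI - A = [[x + 6, -1, -1, 2], [-3, x + 4, 1, -2], [0, 0, x + 3, 0], [-6, 2, 2, x - 1]].

Expanding det(xI - A) along the first row:
det(xI - A) = + (x + 6)·det([[x + 4, 1, -2], [0, x + 3, 0], [2, 2, x - 1]]) - (-1)·det([[-3, 1, -2], [0, x + 3, 0], [-6, 2, x - 1]]) + (-1)·det([[-3, x + 4, -2], [0, 0, 0], [-6, 2, x - 1]]) - (2)·det([[-3, x + 4, 1], [0, 0, x + 3], [-6, 2, 2]]).

Evaluating gives χ_A(x) = x^4 + 12x^3 + 54x^2 + 108x + 81 = (x + 3)^4.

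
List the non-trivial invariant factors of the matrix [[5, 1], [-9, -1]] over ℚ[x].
(x - 2)^2

The Jordan structure of A has elementary divisors (x - 2)^2. Arranging the block sizes at each eigenvalue in decreasing order and taking row products gives the invariant factors.

Invariant factors (smallest first, each dividing the next): (x - 2)^2.

Check: the last factor (x - 2)^2 is the minimal polynomial, and the product (x - 2)^2 is the characteristic polynomial.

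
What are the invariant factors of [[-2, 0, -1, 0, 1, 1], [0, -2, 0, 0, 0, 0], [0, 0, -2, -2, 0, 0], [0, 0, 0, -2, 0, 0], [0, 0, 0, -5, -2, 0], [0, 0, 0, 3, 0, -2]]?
The Jordan structure of A has elementary divisors (x + 2)^2, (x + 2)^2, (x + 2), (x + 2). Arranging the block sizes at each eigenvalue in decreasing order and taking row products gives the invariant factors.

Invariant factors (smallest first, each dividing the next): x + 2, x + 2, (x + 2)^2, (x + 2)^2.

Check: the last factor (x + 2)^2 is the minimal polynomial, and the product (x + 2)^6 is the characteristic polynomial.

x + 2, x + 2, (x + 2)^2, (x + 2)^2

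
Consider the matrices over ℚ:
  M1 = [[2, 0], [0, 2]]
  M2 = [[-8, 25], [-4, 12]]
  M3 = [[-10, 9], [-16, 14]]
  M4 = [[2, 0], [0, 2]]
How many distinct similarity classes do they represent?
Characteristic polynomials: χ_{M1} = (x - 2)^2, χ_{M2} = (x - 2)^2, χ_{M3} = (x - 2)^2, χ_{M4} = (x - 2)^2.

{M1, M4}: invariant factors x - 2, x - 2.

{M2, M3}: invariant factors (x - 2)^2.

Matrices are similar if and only if their invariant-factor lists agree; the partition into similarity classes is {M1, M4}, {M2, M3}.

2 classes: {M1, M4}, {M2, M3}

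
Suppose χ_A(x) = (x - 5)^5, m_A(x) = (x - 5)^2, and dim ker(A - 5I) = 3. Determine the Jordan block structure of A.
Jordan blocks: (5, 2), (5, 2), (5, 1)

λ = 5: algebraic multiplicity 5 (exponent in χ_A), largest block size 2 (exponent in m_A), 3 blocks (geometric multiplicity). These force block sizes [2, 2, 1].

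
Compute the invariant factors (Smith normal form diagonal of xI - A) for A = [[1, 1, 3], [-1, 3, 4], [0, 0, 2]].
(x - 2)^3

The Jordan structure of A has elementary divisors (x - 2)^3. Arranging the block sizes at each eigenvalue in decreasing order and taking row products gives the invariant factors.

Invariant factors (smallest first, each dividing the next): (x - 2)^3.

Check: the last factor (x - 2)^3 is the minimal polynomial, and the product (x - 2)^3 is the characteristic polynomial.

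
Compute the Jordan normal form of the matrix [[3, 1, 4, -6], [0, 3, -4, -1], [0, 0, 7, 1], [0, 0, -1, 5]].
The characteristic polynomial is det(xI - A) = (x - 6)^2(x - 3)^2, so the eigenvalues are 3 (algebraic multiplicity 2), 6 (algebraic multiplicity 2).

For λ = 3: rank(A - 3I) = 3, rank((A - 3I)^2) = 2. The eigenspace has dimension 4 - 3 = 1, so there is 1 Jordan block; the rank sequence gives block sizes [2].

For λ = 6: rank(A - 6I) = 3, rank((A - 6I)^2) = 2. The eigenspace has dimension 4 - 3 = 1, so there is 1 Jordan block; the rank sequence gives block sizes [2].

Assembling the blocks gives the Jordan form J above.

J = [[3, 1, 0, 0], [0, 3, 0, 0], [0, 0, 6, 1], [0, 0, 0, 6]]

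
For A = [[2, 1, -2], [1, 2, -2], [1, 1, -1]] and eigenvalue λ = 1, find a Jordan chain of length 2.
We seek v_1 ∈ ker((A - I)^2) \ ker(A - I), then set v_{i+1} = (A - I) v_i.

One such chain is v_1 = [[-3, -6, -5]]^T, v_2 = [[1, 1, 1]]^T. Check: (A - I) v_2 = [[0, 0, 0]]^T = 0.

v_1 = [[-3, -6, -5]]^T, v_2 = [[1, 1, 1]]^T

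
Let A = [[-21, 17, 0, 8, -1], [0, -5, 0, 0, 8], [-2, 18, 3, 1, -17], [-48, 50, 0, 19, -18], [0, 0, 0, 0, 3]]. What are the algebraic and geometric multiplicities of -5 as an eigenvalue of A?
The characteristic polynomial is (x - 3)^3(x + 5)^2, so the factor x + 5 appears with exponent 2: the algebraic multiplicity is 2.

rank(A + 5I) = 4, so the eigenspace has dimension 5 - 4 = 1: the geometric multiplicity is 1.

Since 1 < 2, A is not diagonalizable.

algebraic multiplicity 2, geometric multiplicity 1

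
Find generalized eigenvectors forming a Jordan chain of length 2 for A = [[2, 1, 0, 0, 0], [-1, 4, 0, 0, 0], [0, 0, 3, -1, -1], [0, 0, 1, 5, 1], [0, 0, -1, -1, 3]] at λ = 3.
We seek v_1 ∈ ker((A - 3I)^2) \ ker(A - 3I), then set v_{i+1} = (A - 3I) v_i.

One such chain is v_1 = [[0, 1, 0, 0, 0]]^T, v_2 = [[1, 1, 0, 0, 0]]^T. Check: (A - 3I) v_2 = [[0, 0, 0, 0, 0]]^T = 0.

v_1 = [[0, 1, 0, 0, 0]]^T, v_2 = [[1, 1, 0, 0, 0]]^T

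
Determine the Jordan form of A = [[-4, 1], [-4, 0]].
J = [[-2, 1], [0, -2]]

The characteristic polynomial is det(xI - A) = (x + 2)^2, so the eigenvalues are -2 (algebraic multiplicity 2).

For λ = -2: rank(A + 2I) = 1, rank((A + 2I)^2) = 0. The eigenspace has dimension 2 - 1 = 1, so there is 1 Jordan block; the rank sequence gives block sizes [2].

Assembling the blocks gives the Jordan form J above.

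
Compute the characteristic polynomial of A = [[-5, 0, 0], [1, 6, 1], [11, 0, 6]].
xI - A = [[x + 5, 0, 0], [-1, x - 6, -1], [-11, 0, x - 6]].

Expanding det(xI - A) along the first row:
det(xI - A) = + (x + 5)·det([[x - 6, -1], [0, x - 6]]) - (0)·det([[-1, -1], [-11, x - 6]]) + (0)·det([[-1, x - 6], [-11, 0]]).

Evaluating gives χ_A(x) = x^3 - 7x^2 - 24x + 180 = (x - 6)^2(x + 5).

χ_A(x) = (x - 6)^2(x + 5)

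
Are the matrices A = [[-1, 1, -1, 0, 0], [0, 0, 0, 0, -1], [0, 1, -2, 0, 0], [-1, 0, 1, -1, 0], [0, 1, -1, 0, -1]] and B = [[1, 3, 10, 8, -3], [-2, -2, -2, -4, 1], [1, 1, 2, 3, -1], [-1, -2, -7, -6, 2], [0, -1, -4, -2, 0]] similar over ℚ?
Both have characteristic polynomial (x + 1)^5, but the minimal polynomial of A is (x + 1)^3 while the minimal polynomial of B is (x + 1)^2. The minimal polynomial is a similarity invariant, so A and B are not similar.

No.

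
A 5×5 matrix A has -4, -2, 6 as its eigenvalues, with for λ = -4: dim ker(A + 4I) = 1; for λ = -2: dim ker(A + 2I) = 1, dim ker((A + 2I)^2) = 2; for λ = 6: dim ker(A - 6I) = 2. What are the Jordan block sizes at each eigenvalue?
Jordan blocks: (-4, 1), (-2, 2), (6, 1), (6, 1)

λ = -4: successive nullity increments [1] count blocks of size ≥ k; block sizes are [1].
λ = -2: successive nullity increments [1, 1] count blocks of size ≥ k; block sizes are [2].
λ = 6: successive nullity increments [2] count blocks of size ≥ k; block sizes are [1, 1].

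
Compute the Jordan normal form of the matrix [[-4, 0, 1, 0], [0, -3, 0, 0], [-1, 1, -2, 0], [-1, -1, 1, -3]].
J = [[-3, 1, 0, 0], [0, -3, 1, 0], [0, 0, -3, 0], [0, 0, 0, -3]]

The characteristic polynomial is det(xI - A) = (x + 3)^4, so the eigenvalues are -3 (algebraic multiplicity 4).

For λ = -3: rank(A + 3I) = 2, rank((A + 3I)^2) = 1, rank((A + 3I)^3) = 0. The eigenspace has dimension 4 - 2 = 2, so there are 2 Jordan blocks; the rank sequence gives block sizes [3, 1].

Assembling the blocks gives the Jordan form J above.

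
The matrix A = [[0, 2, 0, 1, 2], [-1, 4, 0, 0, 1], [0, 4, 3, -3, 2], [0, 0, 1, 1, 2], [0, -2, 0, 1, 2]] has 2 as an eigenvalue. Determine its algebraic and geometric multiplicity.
algebraic multiplicity 5, geometric multiplicity 2

The characteristic polynomial is (x - 2)^5, so the factor x - 2 appears with exponent 5: the algebraic multiplicity is 5.

rank(A - 2I) = 3, so the eigenspace has dimension 5 - 3 = 2: the geometric multiplicity is 2.

Since 2 < 5, A is not diagonalizable.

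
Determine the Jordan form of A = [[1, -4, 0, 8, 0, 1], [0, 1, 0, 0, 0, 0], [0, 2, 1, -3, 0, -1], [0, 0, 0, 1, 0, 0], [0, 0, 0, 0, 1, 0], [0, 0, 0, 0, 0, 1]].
J = [[1, 1, 0, 0, 0, 0], [0, 1, 0, 0, 0, 0], [0, 0, 1, 1, 0, 0], [0, 0, 0, 1, 0, 0], [0, 0, 0, 0, 1, 0], [0, 0, 0, 0, 0, 1]]

The characteristic polynomial is det(xI - A) = (x - 1)^6, so the eigenvalues are 1 (algebraic multiplicity 6).

For λ = 1: rank(A - I) = 2, rank((A - I)^2) = 0. The eigenspace has dimension 6 - 2 = 4, so there are 4 Jordan blocks; the rank sequence gives block sizes [2, 2, 1, 1].

Assembling the blocks gives the Jordan form J above.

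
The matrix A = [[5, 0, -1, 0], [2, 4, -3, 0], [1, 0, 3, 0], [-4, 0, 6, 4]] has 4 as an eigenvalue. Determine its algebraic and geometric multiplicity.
The characteristic polynomial is (x - 4)^4, so the factor x - 4 appears with exponent 4: the algebraic multiplicity is 4.

rank(A - 4I) = 2, so the eigenspace has dimension 4 - 2 = 2: the geometric multiplicity is 2.

Since 2 < 4, A is not diagonalizable.

algebraic multiplicity 4, geometric multiplicity 2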